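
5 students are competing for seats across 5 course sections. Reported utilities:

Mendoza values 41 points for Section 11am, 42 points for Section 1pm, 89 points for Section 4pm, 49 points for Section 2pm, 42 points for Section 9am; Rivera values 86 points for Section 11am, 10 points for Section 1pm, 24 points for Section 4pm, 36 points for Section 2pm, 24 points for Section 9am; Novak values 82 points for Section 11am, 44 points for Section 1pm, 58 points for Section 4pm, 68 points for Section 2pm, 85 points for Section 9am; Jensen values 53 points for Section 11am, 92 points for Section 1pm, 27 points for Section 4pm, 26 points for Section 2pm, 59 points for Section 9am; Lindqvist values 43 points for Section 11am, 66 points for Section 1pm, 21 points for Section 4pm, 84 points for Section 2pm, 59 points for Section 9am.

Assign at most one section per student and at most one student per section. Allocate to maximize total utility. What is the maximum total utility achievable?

Maximum total: 436 points

Optimal: Mendoza→Section 4pm (89 points), Rivera→Section 11am (86 points), Novak→Section 9am (85 points), Jensen→Section 1pm (92 points), Lindqvist→Section 2pm (84 points) — total 89+86+85+92+84 = 436 points.
Next-best assignment: Mendoza→Section 4pm, Rivera→Section 11am, Novak→Section 2pm, Jensen→Section 1pm, Lindqvist→Section 9am = 394 points.
Every other assignment is strictly worse.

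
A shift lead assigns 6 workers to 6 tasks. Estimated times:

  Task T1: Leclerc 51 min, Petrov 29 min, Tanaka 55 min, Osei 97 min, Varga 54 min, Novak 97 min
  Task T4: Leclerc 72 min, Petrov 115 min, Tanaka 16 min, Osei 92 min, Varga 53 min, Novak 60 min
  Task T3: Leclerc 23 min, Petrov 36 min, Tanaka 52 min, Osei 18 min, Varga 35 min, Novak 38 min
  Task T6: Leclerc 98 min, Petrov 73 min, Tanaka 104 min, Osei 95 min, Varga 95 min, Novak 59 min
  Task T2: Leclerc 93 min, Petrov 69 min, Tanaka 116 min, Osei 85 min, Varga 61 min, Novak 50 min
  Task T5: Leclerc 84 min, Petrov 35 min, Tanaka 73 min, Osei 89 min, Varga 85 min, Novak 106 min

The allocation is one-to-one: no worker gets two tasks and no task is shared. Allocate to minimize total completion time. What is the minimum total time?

Optimal: Leclerc→Task T1 (51 min), Petrov→Task T5 (35 min), Tanaka→Task T4 (16 min), Osei→Task T3 (18 min), Varga→Task T2 (61 min), Novak→Task T6 (59 min) — total 51+35+16+18+61+59 = 240 min.

Minimum total: 240 min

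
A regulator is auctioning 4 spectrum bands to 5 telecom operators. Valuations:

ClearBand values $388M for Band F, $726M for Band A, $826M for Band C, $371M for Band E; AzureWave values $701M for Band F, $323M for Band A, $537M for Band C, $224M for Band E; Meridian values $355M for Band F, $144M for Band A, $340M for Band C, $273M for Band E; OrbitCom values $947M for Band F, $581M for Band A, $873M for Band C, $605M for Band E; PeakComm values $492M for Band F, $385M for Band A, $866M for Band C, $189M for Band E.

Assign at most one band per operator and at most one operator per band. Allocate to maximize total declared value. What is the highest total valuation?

Optimal: AzureWave→Band F ($701M), ClearBand→Band A ($726M), PeakComm→Band C ($866M), OrbitCom→Band E ($605M) — total 701+726+866+605 = $2898M.
Row-greedy (each operator in turn takes its best remaining band) gives $2381M, worse by 517.
Every other assignment is strictly worse.

Maximum total: $2898M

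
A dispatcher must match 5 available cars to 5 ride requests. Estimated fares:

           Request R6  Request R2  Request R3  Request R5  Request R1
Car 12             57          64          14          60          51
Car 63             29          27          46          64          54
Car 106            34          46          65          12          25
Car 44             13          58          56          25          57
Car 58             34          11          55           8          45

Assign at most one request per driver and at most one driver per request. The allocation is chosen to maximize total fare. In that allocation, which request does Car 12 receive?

Car 12 receives Request R6.

Optimal: Car 12→Request R6 ($57), Car 63→Request R5 ($64), Car 106→Request R3 ($65), Car 44→Request R2 ($58), Car 58→Request R1 ($45) — total 57+64+65+58+45 = $289.
Row-greedy (each driver in turn takes its best remaining request) gives $284, worse by 5.
Next-best assignment: Car 12→Request R2, Car 63→Request R5, Car 106→Request R3, Car 44→Request R1, Car 58→Request R6 = $284.
Swapping Car 106↔Car 12 (Car 106→Request R6 $34, Car 12→Request R3 $14) loses 74.
Every other assignment is strictly worse.
Car 12's own top request is Request R2 ($64), but forcing Car 12→Request R2 and reassigning the rest optimally gives only $284 — worse by 5.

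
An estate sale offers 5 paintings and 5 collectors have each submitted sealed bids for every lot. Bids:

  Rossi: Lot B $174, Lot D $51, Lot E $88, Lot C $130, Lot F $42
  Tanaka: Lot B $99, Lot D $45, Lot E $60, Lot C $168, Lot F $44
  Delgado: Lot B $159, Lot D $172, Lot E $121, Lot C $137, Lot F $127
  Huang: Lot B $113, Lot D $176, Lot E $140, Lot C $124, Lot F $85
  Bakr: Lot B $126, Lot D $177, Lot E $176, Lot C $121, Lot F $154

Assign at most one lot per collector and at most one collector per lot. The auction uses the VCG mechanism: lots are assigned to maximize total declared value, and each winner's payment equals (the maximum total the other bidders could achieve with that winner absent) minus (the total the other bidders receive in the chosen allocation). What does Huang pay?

Efficient allocation: Rossi→Lot B ($174), Tanaka→Lot C ($168), Delgado→Lot F ($127), Huang→Lot D ($176), Bakr→Lot E ($176); total welfare W = $821.
Huang receives Lot D at value $176, so the others get W − 176 = $645.
Without Huang: best allocation of the remaining 4 bidders over all 5 lots is Rossi→Lot B ($174), Tanaka→Lot C ($168), Delgado→Lot D ($172), Bakr→Lot E ($176), total $690.
VCG payment = (others' best without Huang) − (others' welfare with Huang) = 690 − 645 = $45.

Huang pays $45.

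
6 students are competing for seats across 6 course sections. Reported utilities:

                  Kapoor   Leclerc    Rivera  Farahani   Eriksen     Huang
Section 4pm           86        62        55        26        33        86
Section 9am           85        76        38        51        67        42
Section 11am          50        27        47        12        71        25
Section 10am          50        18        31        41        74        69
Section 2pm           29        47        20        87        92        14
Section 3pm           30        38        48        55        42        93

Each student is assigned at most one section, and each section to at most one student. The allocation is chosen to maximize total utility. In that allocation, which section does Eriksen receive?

This is a one-to-one assignment (maximum-weight bipartite matching).
Optimal: Kapoor→Section 4pm (86 points), Leclerc→Section 9am (76 points), Rivera→Section 11am (47 points), Farahani→Section 2pm (87 points), Eriksen→Section 10am (74 points), Huang→Section 3pm (93 points) — total 86+76+47+87+74+93 = 463 points.
Row-greedy (each student in turn takes its best remaining section) gives 396 points, worse by 67.
Next-best assignment: Kapoor→Section 9am, Leclerc→Section 4pm, Rivera→Section 11am, Farahani→Section 2pm, Eriksen→Section 10am, Huang→Section 3pm = 448 points.
Every other assignment is strictly worse.
Eriksen's own top section is Section 2pm (92 points), but forcing Eriksen→Section 2pm and reassigning the rest optimally gives only 435 points — worse by 28.

Eriksen receives Section 10am.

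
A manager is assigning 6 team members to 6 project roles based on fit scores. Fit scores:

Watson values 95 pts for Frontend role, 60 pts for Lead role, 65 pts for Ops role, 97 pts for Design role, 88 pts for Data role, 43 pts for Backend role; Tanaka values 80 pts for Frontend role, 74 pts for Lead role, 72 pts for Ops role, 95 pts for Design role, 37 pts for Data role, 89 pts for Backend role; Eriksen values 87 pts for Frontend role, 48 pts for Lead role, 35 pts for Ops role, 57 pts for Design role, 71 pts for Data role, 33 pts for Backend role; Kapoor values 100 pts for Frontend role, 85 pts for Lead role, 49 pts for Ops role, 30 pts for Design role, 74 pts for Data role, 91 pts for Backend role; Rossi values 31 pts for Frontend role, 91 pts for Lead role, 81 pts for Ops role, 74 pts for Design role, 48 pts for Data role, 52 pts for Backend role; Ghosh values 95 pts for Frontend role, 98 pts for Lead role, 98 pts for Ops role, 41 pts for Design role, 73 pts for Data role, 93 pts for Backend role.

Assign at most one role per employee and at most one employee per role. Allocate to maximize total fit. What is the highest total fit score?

Max total: 550 pts

This is a one-to-one assignment (maximum-weight bipartite matching).
Optimal: Watson→Data role (88 pts), Tanaka→Design role (95 pts), Eriksen→Frontend role (87 pts), Kapoor→Backend role (91 pts), Rossi→Lead role (91 pts), Ghosh→Ops role (98 pts) — total 88+95+87+91+91+98 = 550 pts.
Row-greedy (each employee in turn takes its best remaining role) gives 512 pts, worse by 38.
Next-best assignment: Watson→Design role, Tanaka→Backend role, Eriksen→Data role, Kapoor→Frontend role, Rossi→Lead role, Ghosh→Ops role = 546 pts.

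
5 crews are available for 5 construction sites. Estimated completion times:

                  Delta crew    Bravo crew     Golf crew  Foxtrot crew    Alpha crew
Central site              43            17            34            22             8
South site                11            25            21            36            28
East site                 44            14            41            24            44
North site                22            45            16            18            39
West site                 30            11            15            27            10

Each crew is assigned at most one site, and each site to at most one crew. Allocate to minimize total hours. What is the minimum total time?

Optimal: Delta crew→South site (11 hours), Bravo crew→East site (14 hours), Golf crew→West site (15 hours), Foxtrot crew→North site (18 hours), Alpha crew→Central site (8 hours) — total 11+14+15+18+8 = 66 hours.
Column-greedy (each site in turn goes to its cheapest remaining crew) gives 76 hours, worse by 10.

Min total: 66 hours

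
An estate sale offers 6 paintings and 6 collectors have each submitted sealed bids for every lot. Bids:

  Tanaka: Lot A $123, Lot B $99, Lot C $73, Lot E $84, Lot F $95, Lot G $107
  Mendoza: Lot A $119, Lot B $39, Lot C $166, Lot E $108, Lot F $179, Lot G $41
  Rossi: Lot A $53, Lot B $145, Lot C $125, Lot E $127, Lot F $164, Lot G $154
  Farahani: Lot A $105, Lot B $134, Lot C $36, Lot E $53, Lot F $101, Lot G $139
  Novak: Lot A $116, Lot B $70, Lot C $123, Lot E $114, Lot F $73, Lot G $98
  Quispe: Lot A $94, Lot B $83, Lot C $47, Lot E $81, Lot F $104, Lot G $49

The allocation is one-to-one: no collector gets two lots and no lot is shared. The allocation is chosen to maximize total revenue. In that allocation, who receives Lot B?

Farahani receives Lot B.

This is a one-to-one assignment (maximum-weight bipartite matching).
Optimal: Tanaka→Lot A ($123), Mendoza→Lot C ($166), Rossi→Lot G ($154), Farahani→Lot B ($134), Novak→Lot E ($114), Quispe→Lot F ($104) — total 123+166+154+134+114+104 = $795.
Next-best assignment: Tanaka→Lot A, Mendoza→Lot F, Rossi→Lot G, Farahani→Lot B, Novak→Lot C, Quispe→Lot E = $794.
Swapping Mendoza↔Farahani (Mendoza→Lot B $39, Farahani→Lot C $36) loses 225.
No other one-to-one assignment exceeds $795.
Farahani's own top lot is Lot G ($139), but forcing Farahani→Lot G and reassigning the rest optimally gives only $791 — worse by 4.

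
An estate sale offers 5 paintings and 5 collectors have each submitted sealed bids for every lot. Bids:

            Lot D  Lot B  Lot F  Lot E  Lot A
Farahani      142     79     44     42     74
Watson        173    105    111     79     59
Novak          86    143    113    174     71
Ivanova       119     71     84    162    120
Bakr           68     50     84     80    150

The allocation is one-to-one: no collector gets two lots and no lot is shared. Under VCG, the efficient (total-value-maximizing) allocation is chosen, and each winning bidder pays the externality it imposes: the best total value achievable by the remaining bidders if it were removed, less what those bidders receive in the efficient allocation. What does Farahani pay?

Efficient allocation: Farahani→Lot D ($142), Watson→Lot F ($111), Novak→Lot B ($143), Ivanova→Lot E ($162), Bakr→Lot A ($150); total welfare W = $708.
Farahani receives Lot D at value $142, so the others get W − 142 = $566.
Without Farahani: best allocation of the remaining 4 bidders over all 5 lots is Watson→Lot D ($173), Novak→Lot B ($143), Ivanova→Lot E ($162), Bakr→Lot A ($150), total $628.
VCG payment = (others' best without Farahani) − (others' welfare with Farahani) = 628 − 566 = $62.

Farahani pays $62.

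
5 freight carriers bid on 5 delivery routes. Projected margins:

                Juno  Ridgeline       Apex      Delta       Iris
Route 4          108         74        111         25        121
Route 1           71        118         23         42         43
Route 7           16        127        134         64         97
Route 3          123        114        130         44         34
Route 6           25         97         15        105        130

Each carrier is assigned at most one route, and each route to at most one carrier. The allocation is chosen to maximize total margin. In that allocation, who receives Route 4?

Iris receives Route 4.

This is the linear assignment problem.
Optimal: Juno→Route 3 ($123k), Ridgeline→Route 1 ($118k), Apex→Route 7 ($134k), Delta→Route 6 ($105k), Iris→Route 4 ($121k) — total 123+118+134+105+121 = $601k.
Next-best assignment: Juno→Route 4, Ridgeline→Route 1, Apex→Route 3, Delta→Route 6, Iris→Route 7 = $558k.
Iris's own top route is Route 6 ($130k), but forcing Iris→Route 6 and reassigning the rest optimally gives only $550k — worse by 51.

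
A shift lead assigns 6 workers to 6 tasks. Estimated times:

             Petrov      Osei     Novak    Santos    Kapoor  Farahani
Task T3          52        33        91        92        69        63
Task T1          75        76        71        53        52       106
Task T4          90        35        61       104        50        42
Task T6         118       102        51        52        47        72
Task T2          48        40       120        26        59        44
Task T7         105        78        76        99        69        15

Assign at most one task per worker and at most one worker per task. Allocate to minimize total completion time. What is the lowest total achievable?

Min total: 231 min

This is a one-to-one assignment (minimum-cost bipartite matching).
Optimal: Petrov→Task T3 (52 min), Osei→Task T4 (35 min), Novak→Task T6 (51 min), Santos→Task T2 (26 min), Kapoor→Task T1 (52 min), Farahani→Task T7 (15 min) — total 52+35+51+26+52+15 = 231 min.
Min-entry greedy (repeatedly take the single cheapest remaining cell) gives 257 min, worse by 26.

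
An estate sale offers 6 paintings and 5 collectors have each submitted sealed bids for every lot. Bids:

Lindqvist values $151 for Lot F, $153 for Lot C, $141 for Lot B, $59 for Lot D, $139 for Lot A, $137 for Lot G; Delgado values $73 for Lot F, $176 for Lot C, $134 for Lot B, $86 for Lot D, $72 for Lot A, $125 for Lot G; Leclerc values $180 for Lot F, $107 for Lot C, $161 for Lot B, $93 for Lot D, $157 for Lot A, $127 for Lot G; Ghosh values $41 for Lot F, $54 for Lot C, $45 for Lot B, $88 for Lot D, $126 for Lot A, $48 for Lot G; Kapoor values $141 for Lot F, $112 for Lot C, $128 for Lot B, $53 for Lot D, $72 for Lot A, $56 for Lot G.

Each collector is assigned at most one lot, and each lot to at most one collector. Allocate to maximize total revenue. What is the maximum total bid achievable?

This is a one-to-one assignment (maximum-weight bipartite matching).
Optimal: Lindqvist→Lot G ($137), Delgado→Lot C ($176), Leclerc→Lot F ($180), Ghosh→Lot A ($126), Kapoor→Lot B ($128) — total 137+176+180+126+128 = $747.
Column-greedy (each lot in turn goes to its best remaining collector) gives $657, worse by 90.

Max total: $747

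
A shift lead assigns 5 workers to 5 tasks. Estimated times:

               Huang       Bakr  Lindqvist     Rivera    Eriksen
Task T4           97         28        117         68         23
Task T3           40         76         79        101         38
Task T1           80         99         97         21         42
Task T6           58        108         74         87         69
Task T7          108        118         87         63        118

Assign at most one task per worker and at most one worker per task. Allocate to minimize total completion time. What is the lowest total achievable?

This is a one-to-one assignment (minimum-cost bipartite matching).
Optimal: Huang→Task T6 (58 min), Bakr→Task T4 (28 min), Lindqvist→Task T7 (87 min), Rivera→Task T1 (21 min), Eriksen→Task T3 (38 min) — total 58+28+87+21+38 = 232 min.
Next-best assignment: Huang→Task T3, Bakr→Task T4, Lindqvist→Task T7, Rivera→Task T1, Eriksen→Task T6 = 245 min.

Min total: 232 min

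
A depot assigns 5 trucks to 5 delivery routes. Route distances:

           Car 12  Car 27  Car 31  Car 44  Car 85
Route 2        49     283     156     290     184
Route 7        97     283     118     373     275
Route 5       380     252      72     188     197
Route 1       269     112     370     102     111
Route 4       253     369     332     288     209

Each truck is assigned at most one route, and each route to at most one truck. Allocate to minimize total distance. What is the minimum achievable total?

Minimum total: 676 km

Optimal: Car 12→Route 2 (49 km), Car 27→Route 1 (112 km), Car 31→Route 7 (118 km), Car 44→Route 5 (188 km), Car 85→Route 4 (209 km) — total 49+112+118+188+209 = 676 km.
Column-greedy (each route in turn goes to its cheapest remaining truck) gives 835 km, worse by 159.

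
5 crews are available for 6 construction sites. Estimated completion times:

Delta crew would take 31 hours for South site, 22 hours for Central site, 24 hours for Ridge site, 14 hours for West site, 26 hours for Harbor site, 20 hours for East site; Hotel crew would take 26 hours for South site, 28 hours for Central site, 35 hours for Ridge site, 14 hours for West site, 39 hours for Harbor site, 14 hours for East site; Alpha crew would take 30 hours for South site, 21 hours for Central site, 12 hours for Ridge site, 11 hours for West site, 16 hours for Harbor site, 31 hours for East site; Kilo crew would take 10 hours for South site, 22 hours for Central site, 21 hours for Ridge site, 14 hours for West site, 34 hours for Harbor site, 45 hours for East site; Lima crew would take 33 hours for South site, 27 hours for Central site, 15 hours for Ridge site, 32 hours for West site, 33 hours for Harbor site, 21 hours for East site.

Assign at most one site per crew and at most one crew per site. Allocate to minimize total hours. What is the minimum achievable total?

Min total: 69 hours

Optimal: Delta crew→West site (14 hours), Hotel crew→East site (14 hours), Alpha crew→Harbor site (16 hours), Kilo crew→South site (10 hours), Lima crew→Ridge site (15 hours) — total 14+14+16+10+15 = 69 hours.
Swapping Alpha crew↔Kilo crew (Alpha crew→South site 30 hours, Kilo crew→Harbor site 34 hours) adds 38.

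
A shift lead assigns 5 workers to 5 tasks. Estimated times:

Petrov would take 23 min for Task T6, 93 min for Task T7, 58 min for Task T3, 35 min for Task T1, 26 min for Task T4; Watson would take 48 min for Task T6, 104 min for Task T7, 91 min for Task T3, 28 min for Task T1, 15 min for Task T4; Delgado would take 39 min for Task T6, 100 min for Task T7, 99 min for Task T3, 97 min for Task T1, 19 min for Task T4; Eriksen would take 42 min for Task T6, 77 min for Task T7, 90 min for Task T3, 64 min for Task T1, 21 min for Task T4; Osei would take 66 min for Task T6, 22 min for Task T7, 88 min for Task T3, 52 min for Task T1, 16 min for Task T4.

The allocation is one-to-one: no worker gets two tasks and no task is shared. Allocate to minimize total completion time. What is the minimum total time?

Optimal: Petrov→Task T3 (58 min), Watson→Task T1 (28 min), Delgado→Task T6 (39 min), Eriksen→Task T4 (21 min), Osei→Task T7 (22 min) — total 58+28+39+21+22 = 168 min.
Row-greedy (each worker in turn takes its cheapest remaining task) gives 300 min, worse by 132.
Swapping Petrov↔Watson (Petrov→Task T1 35 min, Watson→Task T3 91 min) adds 40.

Min total: 168 min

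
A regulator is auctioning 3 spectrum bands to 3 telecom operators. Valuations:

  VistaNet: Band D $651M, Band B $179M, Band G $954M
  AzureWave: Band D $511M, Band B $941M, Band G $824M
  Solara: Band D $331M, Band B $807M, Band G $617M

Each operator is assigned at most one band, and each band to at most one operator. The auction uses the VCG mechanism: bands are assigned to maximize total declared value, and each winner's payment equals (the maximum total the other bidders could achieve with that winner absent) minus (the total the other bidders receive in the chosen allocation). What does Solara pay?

Solara pays $420M.

Efficient allocation: VistaNet→Band D ($651M), AzureWave→Band G ($824M), Solara→Band B ($807M); total welfare W = $2282M.
Solara receives Band B at value $807M, so the others get W − 807 = $1475M.
Without Solara: best allocation of the remaining 2 bidders over all 3 bands is VistaNet→Band G ($954M), AzureWave→Band B ($941M), total $1895M.
VCG payment = (others' best without Solara) − (others' welfare with Solara) = 1895 − 1475 = $420M.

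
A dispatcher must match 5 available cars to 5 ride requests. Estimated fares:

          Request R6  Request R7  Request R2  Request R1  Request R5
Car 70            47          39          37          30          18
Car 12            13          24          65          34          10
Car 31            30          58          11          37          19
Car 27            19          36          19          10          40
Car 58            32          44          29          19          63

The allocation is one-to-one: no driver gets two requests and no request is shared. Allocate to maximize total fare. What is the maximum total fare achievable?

Max total: $248

Treat this as an assignment problem: match each driver to one request.
Optimal: Car 70→Request R6 ($47), Car 12→Request R2 ($65), Car 31→Request R1 ($37), Car 27→Request R7 ($36), Car 58→Request R5 ($63) — total 47+65+37+36+63 = $248.
Row-greedy (each driver in turn takes its best remaining request) gives $229, worse by 19.
Next-best assignment: Car 70→Request R6, Car 12→Request R2, Car 31→Request R7, Car 27→Request R1, Car 58→Request R5 = $243.
No other one-to-one assignment exceeds $248.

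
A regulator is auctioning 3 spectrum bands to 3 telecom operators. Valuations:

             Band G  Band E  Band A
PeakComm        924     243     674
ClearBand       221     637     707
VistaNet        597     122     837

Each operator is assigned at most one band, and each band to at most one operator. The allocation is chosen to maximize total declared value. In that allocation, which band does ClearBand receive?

ClearBand receives Band E.

Optimal: PeakComm→Band G ($924M), ClearBand→Band E ($637M), VistaNet→Band A ($837M) — total 924+637+837 = $2398M.
Row-greedy (each operator in turn takes its best remaining band) gives $1753M, worse by 645.
Next-best assignment: PeakComm→Band A, ClearBand→Band E, VistaNet→Band G = $1908M.
Checked against all permutations: $2398M is optimal.
ClearBand's own top band is Band A ($707M), but forcing ClearBand→Band A and reassigning the rest optimally gives only $1753M — worse by 645.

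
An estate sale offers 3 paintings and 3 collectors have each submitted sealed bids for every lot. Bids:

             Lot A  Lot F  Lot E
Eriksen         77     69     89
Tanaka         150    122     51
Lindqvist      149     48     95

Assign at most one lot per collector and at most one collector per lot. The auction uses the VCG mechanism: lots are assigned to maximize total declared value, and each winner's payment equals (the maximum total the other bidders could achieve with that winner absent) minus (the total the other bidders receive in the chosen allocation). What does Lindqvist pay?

Lindqvist pays $28.

Efficient allocation: Eriksen→Lot E ($89), Tanaka→Lot F ($122), Lindqvist→Lot A ($149); total welfare W = $360.
Lindqvist receives Lot A at value $149, so the others get W − 149 = $211.
Without Lindqvist: best allocation of the remaining 2 bidders over all 3 lots is Eriksen→Lot E ($89), Tanaka→Lot A ($150), total $239.
VCG payment = (others' best without Lindqvist) − (others' welfare with Lindqvist) = 239 − 211 = $28.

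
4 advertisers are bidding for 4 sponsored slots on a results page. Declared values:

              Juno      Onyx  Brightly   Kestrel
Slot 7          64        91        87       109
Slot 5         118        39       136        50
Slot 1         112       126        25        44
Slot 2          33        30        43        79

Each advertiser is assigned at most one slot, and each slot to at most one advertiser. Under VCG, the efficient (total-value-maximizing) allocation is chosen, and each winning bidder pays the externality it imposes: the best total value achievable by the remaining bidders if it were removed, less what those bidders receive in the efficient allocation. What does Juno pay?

Juno pays $65.

Efficient allocation: Juno→Slot 1 ($112), Onyx→Slot 7 ($91), Brightly→Slot 5 ($136), Kestrel→Slot 2 ($79); total welfare W = $418.
Juno receives Slot 1 at value $112, so the others get W − 112 = $306.
Without Juno: best allocation of the remaining 3 bidders over all 4 slots is Onyx→Slot 1 ($126), Brightly→Slot 5 ($136), Kestrel→Slot 7 ($109), total $371.
VCG payment = (others' best without Juno) − (others' welfare with Juno) = 371 − 306 = $65.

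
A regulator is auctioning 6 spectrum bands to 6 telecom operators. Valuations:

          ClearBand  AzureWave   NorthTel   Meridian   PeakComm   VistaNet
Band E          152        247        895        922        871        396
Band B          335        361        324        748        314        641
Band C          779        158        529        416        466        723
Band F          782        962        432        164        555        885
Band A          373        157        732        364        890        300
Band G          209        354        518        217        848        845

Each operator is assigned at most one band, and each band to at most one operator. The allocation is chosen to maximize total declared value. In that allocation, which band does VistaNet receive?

VistaNet receives Band G.

Treat this as an assignment problem: match each operator to one band.
Optimal: ClearBand→Band C ($779M), AzureWave→Band F ($962M), NorthTel→Band E ($895M), Meridian→Band B ($748M), PeakComm→Band A ($890M), VistaNet→Band G ($845M) — total 779+962+895+748+890+845 = $5119M.
Row-greedy (each operator in turn takes its best remaining band) gives $4189M, worse by 930.
Next-best assignment: ClearBand→Band C, AzureWave→Band F, NorthTel→Band A, Meridian→Band B, PeakComm→Band E, VistaNet→Band G = $4937M.
Swapping AzureWave↔PeakComm (AzureWave→Band A $157M, PeakComm→Band F $555M) loses 1140.
Checked against all permutations: $5119M is optimal.
VistaNet's own top band is Band F ($885M), but forcing VistaNet→Band F and reassigning the rest optimally gives only $4551M — worse by 568.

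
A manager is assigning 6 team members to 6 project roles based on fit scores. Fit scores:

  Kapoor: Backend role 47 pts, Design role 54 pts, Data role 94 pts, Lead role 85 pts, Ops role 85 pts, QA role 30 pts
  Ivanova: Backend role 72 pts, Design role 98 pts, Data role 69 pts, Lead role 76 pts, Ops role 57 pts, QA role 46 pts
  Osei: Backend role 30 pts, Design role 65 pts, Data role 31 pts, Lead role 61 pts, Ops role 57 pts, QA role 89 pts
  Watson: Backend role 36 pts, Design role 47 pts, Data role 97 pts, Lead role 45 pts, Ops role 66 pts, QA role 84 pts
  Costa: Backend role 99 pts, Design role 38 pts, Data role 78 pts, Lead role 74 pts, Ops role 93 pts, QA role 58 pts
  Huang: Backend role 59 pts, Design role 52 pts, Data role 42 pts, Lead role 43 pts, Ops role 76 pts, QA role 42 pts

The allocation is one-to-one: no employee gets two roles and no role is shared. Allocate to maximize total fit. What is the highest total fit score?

Maximum total: 544 pts

Optimal: Kapoor→Lead role (85 pts), Ivanova→Design role (98 pts), Osei→QA role (89 pts), Watson→Data role (97 pts), Costa→Backend role (99 pts), Huang→Ops role (76 pts) — total 85+98+89+97+99+76 = 544 pts.
Row-greedy (each employee in turn takes its best remaining role) gives 489 pts, worse by 55.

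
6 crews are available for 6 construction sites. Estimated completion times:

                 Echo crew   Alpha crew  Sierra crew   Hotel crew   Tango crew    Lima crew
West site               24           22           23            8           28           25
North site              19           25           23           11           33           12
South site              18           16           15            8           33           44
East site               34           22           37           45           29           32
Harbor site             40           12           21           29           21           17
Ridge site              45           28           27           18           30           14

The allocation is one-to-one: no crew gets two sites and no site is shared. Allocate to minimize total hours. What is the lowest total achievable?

Min total: 97 hours

Optimal: Echo crew→North site (19 hours), Alpha crew→Harbor site (12 hours), Sierra crew→South site (15 hours), Hotel crew→West site (8 hours), Tango crew→East site (29 hours), Lima crew→Ridge site (14 hours) — total 19+12+15+8+29+14 = 97 hours.
Min-entry greedy (repeatedly take the single cheapest remaining cell) gives 121 hours, worse by 24.
Next-best assignment: Echo crew→North site, Alpha crew→East site, Sierra crew→South site, Hotel crew→West site, Tango crew→Harbor site, Lima crew→Ridge site = 99 hours.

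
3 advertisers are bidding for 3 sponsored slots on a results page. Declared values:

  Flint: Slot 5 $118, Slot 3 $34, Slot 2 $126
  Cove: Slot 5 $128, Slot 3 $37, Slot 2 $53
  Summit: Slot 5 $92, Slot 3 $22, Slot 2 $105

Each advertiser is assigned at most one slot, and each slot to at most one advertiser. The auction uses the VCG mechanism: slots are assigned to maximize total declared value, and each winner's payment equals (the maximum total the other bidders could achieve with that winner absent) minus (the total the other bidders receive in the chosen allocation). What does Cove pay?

Efficient allocation: Flint→Slot 2 ($126), Cove→Slot 5 ($128), Summit→Slot 3 ($22); total welfare W = $276.
Cove receives Slot 5 at value $128, so the others get W − 128 = $148.
Without Cove: best allocation of the remaining 2 bidders over all 3 slots is Flint→Slot 5 ($118), Summit→Slot 2 ($105), total $223.
VCG payment = (others' best without Cove) − (others' welfare with Cove) = 223 − 148 = $75.

Cove pays $75.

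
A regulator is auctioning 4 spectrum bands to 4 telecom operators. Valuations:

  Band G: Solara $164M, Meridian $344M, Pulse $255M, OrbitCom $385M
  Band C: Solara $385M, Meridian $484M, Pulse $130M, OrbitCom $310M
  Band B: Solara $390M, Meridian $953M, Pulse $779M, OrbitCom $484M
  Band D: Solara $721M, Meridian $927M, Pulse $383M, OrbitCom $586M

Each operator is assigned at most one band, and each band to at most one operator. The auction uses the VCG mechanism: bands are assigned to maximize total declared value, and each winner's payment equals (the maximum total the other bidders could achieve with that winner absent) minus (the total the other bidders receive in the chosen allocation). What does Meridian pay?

Meridian pays $336M.

Efficient allocation: Solara→Band C ($385M), Meridian→Band D ($927M), Pulse→Band B ($779M), OrbitCom→Band G ($385M); total welfare W = $2476M.
Meridian receives Band D at value $927M, so the others get W − 927 = $1549M.
Without Meridian: best allocation of the remaining 3 bidders over all 4 bands is Solara→Band D ($721M), Pulse→Band B ($779M), OrbitCom→Band G ($385M), total $1885M.
VCG payment = (others' best without Meridian) − (others' welfare with Meridian) = 1885 − 1549 = $336M.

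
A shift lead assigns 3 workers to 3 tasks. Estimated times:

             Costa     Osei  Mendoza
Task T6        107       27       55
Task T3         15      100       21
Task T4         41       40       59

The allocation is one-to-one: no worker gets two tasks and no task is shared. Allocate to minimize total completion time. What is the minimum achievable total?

Minimum total: 89 min

This is a one-to-one assignment (minimum-cost bipartite matching).
Optimal: Costa→Task T4 (41 min), Osei→Task T6 (27 min), Mendoza→Task T3 (21 min) — total 41+27+21 = 89 min.
Min-entry greedy (repeatedly take the single cheapest remaining cell) gives 101 min, worse by 12.
Every other assignment is strictly worse.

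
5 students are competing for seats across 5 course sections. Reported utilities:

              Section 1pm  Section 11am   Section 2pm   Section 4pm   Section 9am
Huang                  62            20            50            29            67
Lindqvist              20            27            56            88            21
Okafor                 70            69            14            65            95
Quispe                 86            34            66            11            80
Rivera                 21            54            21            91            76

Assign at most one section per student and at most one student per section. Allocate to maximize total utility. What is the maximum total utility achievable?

Maximum total: 373 points

Optimal: Huang→Section 2pm (50 points), Lindqvist→Section 4pm (88 points), Okafor→Section 9am (95 points), Quispe→Section 1pm (86 points), Rivera→Section 11am (54 points) — total 50+88+95+86+54 = 373 points.
Column-greedy (each section in turn goes to its best remaining student) gives 369 points, worse by 4.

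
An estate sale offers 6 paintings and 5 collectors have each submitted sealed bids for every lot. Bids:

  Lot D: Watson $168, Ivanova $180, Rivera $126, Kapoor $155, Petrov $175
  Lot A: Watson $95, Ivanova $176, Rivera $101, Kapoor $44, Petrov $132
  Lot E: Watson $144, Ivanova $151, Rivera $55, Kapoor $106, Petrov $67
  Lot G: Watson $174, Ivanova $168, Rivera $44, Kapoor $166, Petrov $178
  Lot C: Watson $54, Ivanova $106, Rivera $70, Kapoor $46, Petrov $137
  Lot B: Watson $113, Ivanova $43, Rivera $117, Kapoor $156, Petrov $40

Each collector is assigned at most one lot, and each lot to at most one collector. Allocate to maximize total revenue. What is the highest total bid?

Max total: $780

This is the linear assignment problem.
Optimal: Watson→Lot E ($144), Ivanova→Lot A ($176), Rivera→Lot D ($126), Kapoor→Lot B ($156), Petrov→Lot G ($178) — total 144+176+126+156+178 = $780.
Column-greedy (each lot in turn goes to its best remaining collector) gives $692, worse by 88.
Every other assignment is strictly worse.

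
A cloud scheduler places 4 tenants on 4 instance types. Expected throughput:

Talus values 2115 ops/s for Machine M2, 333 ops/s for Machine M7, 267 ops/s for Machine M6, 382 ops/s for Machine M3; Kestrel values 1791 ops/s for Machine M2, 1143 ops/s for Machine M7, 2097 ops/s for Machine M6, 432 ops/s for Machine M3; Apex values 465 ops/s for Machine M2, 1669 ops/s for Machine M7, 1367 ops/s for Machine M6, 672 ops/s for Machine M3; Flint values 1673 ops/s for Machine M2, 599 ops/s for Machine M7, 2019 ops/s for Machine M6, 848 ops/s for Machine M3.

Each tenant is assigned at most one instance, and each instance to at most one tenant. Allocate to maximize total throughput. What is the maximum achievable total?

Maximum total: 6729 ops/s

Optimal: Talus→Machine M2 (2115 ops/s), Kestrel→Machine M6 (2097 ops/s), Apex→Machine M7 (1669 ops/s), Flint→Machine M3 (848 ops/s) — total 2115+2097+1669+848 = 6729 ops/s.
No other one-to-one assignment exceeds 6729 ops/s.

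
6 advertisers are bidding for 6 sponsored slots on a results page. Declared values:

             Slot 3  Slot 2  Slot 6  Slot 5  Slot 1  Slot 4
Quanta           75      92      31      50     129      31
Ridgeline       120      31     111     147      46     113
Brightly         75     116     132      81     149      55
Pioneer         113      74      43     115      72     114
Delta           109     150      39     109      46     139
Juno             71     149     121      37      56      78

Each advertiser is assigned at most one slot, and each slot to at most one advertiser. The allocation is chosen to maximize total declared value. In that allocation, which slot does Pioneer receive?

Pioneer receives Slot 3.

Optimal: Quanta→Slot 1 ($129), Ridgeline→Slot 5 ($147), Brightly→Slot 6 ($132), Pioneer→Slot 3 ($113), Delta→Slot 4 ($139), Juno→Slot 2 ($149) — total 129+147+132+113+139+149 = $809.
Max-entry greedy (repeatedly take the single best remaining cell) gives $756, worse by 53.
Pioneer's own top slot is Slot 5 ($115), but forcing Pioneer→Slot 5 and reassigning the rest optimally gives only $784 — worse by 25.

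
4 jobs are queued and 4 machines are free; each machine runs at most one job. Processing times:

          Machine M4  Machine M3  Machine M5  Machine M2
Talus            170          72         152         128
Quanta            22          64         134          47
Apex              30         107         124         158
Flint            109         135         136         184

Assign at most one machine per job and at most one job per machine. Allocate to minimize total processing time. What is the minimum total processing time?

This is a one-to-one assignment (minimum-cost bipartite matching).
Optimal: Talus→Machine M3 (72 min), Quanta→Machine M2 (47 min), Apex→Machine M4 (30 min), Flint→Machine M5 (136 min) — total 72+47+30+136 = 285 min.
Min-entry greedy (repeatedly take the single cheapest remaining cell) gives 402 min, worse by 117.

Min total: 285 min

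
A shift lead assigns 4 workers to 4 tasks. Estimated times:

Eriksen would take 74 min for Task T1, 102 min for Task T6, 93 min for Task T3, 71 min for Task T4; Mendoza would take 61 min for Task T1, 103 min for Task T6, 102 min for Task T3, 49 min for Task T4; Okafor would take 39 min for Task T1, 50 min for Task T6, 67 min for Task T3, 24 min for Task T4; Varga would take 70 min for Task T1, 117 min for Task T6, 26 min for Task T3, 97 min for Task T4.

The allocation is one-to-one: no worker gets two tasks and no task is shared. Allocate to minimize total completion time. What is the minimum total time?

Optimal: Eriksen→Task T1 (74 min), Mendoza→Task T4 (49 min), Okafor→Task T6 (50 min), Varga→Task T3 (26 min) — total 74+49+50+26 = 199 min.
Row-greedy (each worker in turn takes its cheapest remaining task) gives 208 min, worse by 9.
Next-best assignment: Eriksen→Task T4, Mendoza→Task T1, Okafor→Task T6, Varga→Task T3 = 208 min.

Min total: 199 min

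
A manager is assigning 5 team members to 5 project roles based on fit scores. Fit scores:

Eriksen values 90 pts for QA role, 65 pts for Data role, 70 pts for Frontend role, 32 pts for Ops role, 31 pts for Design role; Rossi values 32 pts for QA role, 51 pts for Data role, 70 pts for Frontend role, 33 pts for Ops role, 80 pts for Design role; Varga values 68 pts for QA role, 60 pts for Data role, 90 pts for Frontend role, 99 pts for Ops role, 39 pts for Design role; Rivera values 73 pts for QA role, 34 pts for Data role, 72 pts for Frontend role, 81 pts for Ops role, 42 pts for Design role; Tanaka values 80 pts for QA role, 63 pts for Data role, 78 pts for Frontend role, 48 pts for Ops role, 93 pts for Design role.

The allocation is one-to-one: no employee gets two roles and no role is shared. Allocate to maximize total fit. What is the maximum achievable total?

Optimal: Eriksen→QA role (90 pts), Rossi→Data role (51 pts), Varga→Frontend role (90 pts), Rivera→Ops role (81 pts), Tanaka→Design role (93 pts) — total 90+51+90+81+93 = 405 pts.
Row-greedy (each employee in turn takes its best remaining role) gives 404 pts, worse by 1.

Max total: 405 pts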